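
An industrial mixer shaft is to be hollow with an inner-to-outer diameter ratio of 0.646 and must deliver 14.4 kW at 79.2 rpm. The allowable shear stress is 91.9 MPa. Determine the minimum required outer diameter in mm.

48.8 mm

ω = 2π·79.2/60 = 8.294 rad/s, so T = P/ω = 14.4×10³ / 8.294 = 1736 N·m.
For a hollow shaft with d_i/d_o = 0.646: τ_max = 16T/(π d_o³ (1−k⁴)), so d_o = [16T/(π τ_allow (1−k⁴))]^(1/3) = [16·1736/(π·9.19×10^7·0.8258)]^(1/3) = 0.04884 m.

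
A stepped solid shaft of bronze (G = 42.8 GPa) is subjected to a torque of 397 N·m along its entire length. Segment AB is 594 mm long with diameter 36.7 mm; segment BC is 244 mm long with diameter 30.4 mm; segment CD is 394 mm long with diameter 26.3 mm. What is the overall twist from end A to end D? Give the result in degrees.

J_AB = π(0.0367)⁴/32 = 1.78×10^-7 m⁴; J_BC = π(0.0304)⁴/32 = 8.38×10^-8 m⁴; J_CD = π(0.0263)⁴/32 = 4.70×10^-8 m⁴.
θ = (T/G)·Σ L_i/J_i = (397.0/42.8×10⁹)·(0.594/1.78×10^-7 + 0.244/8.38×10^-8 + 0.394/4.70×10^-8) = 0.1357 rad.

7.78°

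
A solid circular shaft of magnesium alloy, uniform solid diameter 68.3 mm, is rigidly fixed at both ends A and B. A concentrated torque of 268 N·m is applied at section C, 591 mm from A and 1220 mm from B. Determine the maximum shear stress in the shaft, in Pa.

2.89e6 Pa

With uniform GJ and both ends fixed, compatibility θ_AC = θ_CB gives T_A·a = T_B·b, together with T_A + T_B = T₀.
T_A = T₀·b/(a+b) = 268.0·1220/1811 = 180.5 N·m; T_B = 87.46 N·m.
τ in each portion: τ_AC = 2.89×10^6 Pa, τ_CB = 1.40×10^6 Pa; maximum is in AC.
τ_max = T_AC·r/J = 180.5·0.0341/2.14×10^-6 = 2.886×10^6 Pa.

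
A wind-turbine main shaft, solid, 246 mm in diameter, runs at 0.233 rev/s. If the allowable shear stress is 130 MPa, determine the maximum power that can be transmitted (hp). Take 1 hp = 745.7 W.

746 hp

J = πd⁴/32 = π(0.246)⁴/32 = 3.595×10^-4 m⁴.
T_max = τ_allow·J/r = 1.30×10^8 × 3.595×10^-4 / 0.123 = 380000 N·m.
ω = 2π·0.233 = 1.464 rad/s, so P_max = T_max·ω = 5.563×10^5 W.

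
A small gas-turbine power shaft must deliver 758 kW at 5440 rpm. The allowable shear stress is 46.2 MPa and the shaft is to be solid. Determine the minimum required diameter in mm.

52.7 mm

ω = 2π·5440/60 = 569.7 rad/s, so T = P/ω = 758×10³ / 569.7 = 1331 N·m.
For a solid shaft τ_max = 16T/(πd³), so d = (16T/(π τ_allow))^(1/3) = (16·1331/(π·4.62×10^7))^(1/3) = 0.05274 m.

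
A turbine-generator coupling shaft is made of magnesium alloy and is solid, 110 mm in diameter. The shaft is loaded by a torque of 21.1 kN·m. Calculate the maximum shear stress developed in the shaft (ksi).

J = πd⁴/32 = π(0.110)⁴/32 = 1.437×10^-5 m⁴.
τ_max = T·r/J = 21100 × 0.0550 / 1.437×10^-5 = 8.074×10^7 Pa.

11.7 ksi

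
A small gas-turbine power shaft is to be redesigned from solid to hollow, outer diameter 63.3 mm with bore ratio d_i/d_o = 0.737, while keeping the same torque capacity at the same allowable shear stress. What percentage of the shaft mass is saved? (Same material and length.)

Equal τ_max and T ⇒ the solid shaft needs d_s³ = d_o³(1−k⁴), so d_s = 63.3·(1−0.737⁴)^(1/3) = 56.34 mm.
Area ratio A_h/A_s = d_o²(1−k²)/d_s² = (1−k²)/(1−k⁴)^(2/3) = 0.5767.
Mass saving = 1 − 0.5767 = 42.3 %.

42.3 %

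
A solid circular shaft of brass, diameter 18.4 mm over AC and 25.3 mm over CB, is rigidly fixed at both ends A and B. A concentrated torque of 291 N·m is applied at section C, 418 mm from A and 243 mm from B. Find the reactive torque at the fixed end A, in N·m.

40.7 N·m

Compatibility: T_A·a/J_AC = T_B·b/J_CB with T_A + T_B = T₀.
J_AC = 1.13×10^-8 m⁴, J_CB = 4.02×10^-8 m⁴, so T_A = T₀·(J_AC/a)/((J_AC/a)+(J_CB/b)) = 40.71 N·m, T_B = 250.3 N·m.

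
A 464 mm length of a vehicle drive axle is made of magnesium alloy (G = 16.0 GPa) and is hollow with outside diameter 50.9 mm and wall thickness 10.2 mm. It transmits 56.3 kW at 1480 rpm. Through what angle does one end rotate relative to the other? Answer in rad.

0.0184 rad

ω = 2π·1480/60 = 155.0 rad/s, so T = P/ω = 56.3×10³ / 155.0 = 363.3 N·m.
J = π(d_o⁴ − d_i⁴)/32 = π(0.0509⁴ − 0.0305⁴)/32 = 5.740×10^-7 m⁴.
θ = T·L/(G·J) = 363.3 × 0.464 / (16.0×10⁹ × 5.740×10^-7) = 0.01835 rad.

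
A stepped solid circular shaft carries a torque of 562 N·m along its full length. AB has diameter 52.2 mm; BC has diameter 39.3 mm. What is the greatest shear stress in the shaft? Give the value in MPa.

Under the same torque, τ_max = 16T/(πd³) is largest where d is smallest — segment BC (d = 39.3 mm).
τ_max = 16·562.0/(π·(0.0393)³) = 4.716×10^7 Pa.

47.2 MPa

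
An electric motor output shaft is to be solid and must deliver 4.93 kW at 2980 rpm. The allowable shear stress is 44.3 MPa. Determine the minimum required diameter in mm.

ω = 2π·2980/60 = 312.1 rad/s, so T = P/ω = 4.93×10³ / 312.1 = 15.80 N·m.
For a solid shaft τ_max = 16T/(πd³), so d = (16T/(π τ_allow))^(1/3) = (16·15.80/(π·4.43×10^7))^(1/3) = 0.01220 m.

12.2 mm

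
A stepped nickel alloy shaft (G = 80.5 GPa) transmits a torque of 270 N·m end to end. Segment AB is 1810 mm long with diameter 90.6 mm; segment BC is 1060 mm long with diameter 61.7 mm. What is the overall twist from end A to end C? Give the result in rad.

J_AB = π(0.0906)⁴/32 = 6.61×10^-6 m⁴; J_BC = π(0.0617)⁴/32 = 1.42×10^-6 m⁴.
θ = (T/G)·Σ L_i/J_i = (270.0/80.5×10⁹)·(1.81/6.61×10^-6 + 1.06/1.42×10^-6) = 3.417×10^-3 rad.

0.00342 rad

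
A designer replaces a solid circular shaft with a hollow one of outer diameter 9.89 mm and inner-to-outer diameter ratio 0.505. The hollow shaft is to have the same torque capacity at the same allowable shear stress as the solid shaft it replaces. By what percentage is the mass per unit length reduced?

22.1 %

Equal τ_max and T ⇒ the solid shaft needs d_s³ = d_o³(1−k⁴), so d_s = 9.89·(1−0.505⁴)^(1/3) = 9.671 mm.
Area ratio A_h/A_s = d_o²(1−k²)/d_s² = (1−k²)/(1−k⁴)^(2/3) = 0.7791.
Mass saving = 1 − 0.7791 = 22.1 %.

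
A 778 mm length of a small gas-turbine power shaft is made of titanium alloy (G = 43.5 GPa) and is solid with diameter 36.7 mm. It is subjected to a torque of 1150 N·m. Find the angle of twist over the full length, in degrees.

6.62°

J = πd⁴/32 = π(0.0367)⁴/32 = 1.781×10^-7 m⁴.
θ = T·L/(G·J) = 1150 × 0.778 / (43.5×10⁹ × 1.781×10^-7) = 0.1155 rad.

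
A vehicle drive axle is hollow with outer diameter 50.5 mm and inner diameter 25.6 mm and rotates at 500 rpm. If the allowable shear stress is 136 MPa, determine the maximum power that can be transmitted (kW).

168 kW

J = π(d_o⁴ − d_i⁴)/32 = π(0.0505⁴ − 0.0256⁴)/32 = 5.963×10^-7 m⁴.
T_max = τ_allow·J/r = 1.36×10^8 × 5.963×10^-7 / 0.0253 = 3212 N·m.
ω = 2π·500/60 = 52.36 rad/s, so P_max = T_max·ω = 1.682×10^5 W.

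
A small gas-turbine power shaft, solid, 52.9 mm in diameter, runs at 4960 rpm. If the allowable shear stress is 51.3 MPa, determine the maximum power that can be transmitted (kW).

775 kW

J = πd⁴/32 = π(0.0529)⁴/32 = 7.688×10^-7 m⁴.
T_max = τ_allow·J/r = 5.13×10^7 × 7.688×10^-7 / 0.0264 = 1491 N·m.
ω = 2π·4960/60 = 519.4 rad/s, so P_max = T_max·ω = 7.745×10^5 W.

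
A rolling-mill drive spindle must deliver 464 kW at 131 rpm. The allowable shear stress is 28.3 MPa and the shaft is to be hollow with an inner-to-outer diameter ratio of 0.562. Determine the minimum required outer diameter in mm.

189 mm

ω = 2π·131/60 = 13.72 rad/s, so T = P/ω = 464×10³ / 13.72 = 33820 N·m.
For a hollow shaft with d_i/d_o = 0.562: τ_max = 16T/(π d_o³ (1−k⁴)), so d_o = [16T/(π τ_allow (1−k⁴))]^(1/3) = [16·33820/(π·2.83×10^7·0.9002)]^(1/3) = 0.1891 m.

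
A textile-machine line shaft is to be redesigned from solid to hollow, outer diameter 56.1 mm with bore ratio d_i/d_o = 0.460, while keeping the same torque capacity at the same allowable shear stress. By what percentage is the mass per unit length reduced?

Equal τ_max and T ⇒ the solid shaft needs d_s³ = d_o³(1−k⁴), so d_s = 56.1·(1−0.460⁴)^(1/3) = 55.25 mm.
Area ratio A_h/A_s = d_o²(1−k²)/d_s² = (1−k²)/(1−k⁴)^(2/3) = 0.8128.
Mass saving = 1 − 0.8128 = 18.7 %.

18.7 %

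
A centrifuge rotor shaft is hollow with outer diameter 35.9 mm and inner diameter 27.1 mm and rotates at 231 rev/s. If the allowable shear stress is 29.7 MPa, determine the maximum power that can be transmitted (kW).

J = π(d_o⁴ − d_i⁴)/32 = π(0.0359⁴ − 0.0271⁴)/32 = 1.101×10^-7 m⁴.
T_max = τ_allow·J/r = 2.97×10^7 × 1.101×10^-7 / 0.0180 = 182.2 N·m.
ω = 2π·231 = 1451 rad/s, so P_max = T_max·ω = 2.645×10^5 W.

264 kW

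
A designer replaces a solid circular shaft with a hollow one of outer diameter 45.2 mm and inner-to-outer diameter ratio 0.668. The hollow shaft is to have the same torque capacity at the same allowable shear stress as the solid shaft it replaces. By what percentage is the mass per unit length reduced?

Equal τ_max and T ⇒ the solid shaft needs d_s³ = d_o³(1−k⁴), so d_s = 45.2·(1−0.668⁴)^(1/3) = 41.98 mm.
Area ratio A_h/A_s = d_o²(1−k²)/d_s² = (1−k²)/(1−k⁴)^(2/3) = 0.6421.
Mass saving = 1 − 0.6421 = 35.8 %.

35.8 %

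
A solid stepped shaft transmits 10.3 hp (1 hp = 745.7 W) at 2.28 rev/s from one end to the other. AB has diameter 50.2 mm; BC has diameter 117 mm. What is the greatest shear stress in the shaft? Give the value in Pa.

ω = 2π·2.28 = 14.33 rad/s, so T = P/ω = 10.3×745.7 / 14.33 = 536.2 N·m.
Under the same torque, τ_max = 16T/(πd³) is largest where d is smallest — segment AB (d = 50.2 mm).
τ_max = 16·536.2/(π·(0.0502)³) = 2.158×10^7 Pa.

2.16e7 Pa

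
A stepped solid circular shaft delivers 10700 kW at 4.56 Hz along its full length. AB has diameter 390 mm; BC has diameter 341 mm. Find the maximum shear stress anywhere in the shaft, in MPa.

48.0 MPa

ω = 2π·4.56 = 28.65 rad/s, so T = P/ω = 10700×10³ / 28.65 = 373500 N·m.
Under the same torque, τ_max = 16T/(πd³) is largest where d is smallest — segment BC (d = 341 mm).
τ_max = 16·373500/(π·(0.341)³) = 4.797×10^7 Pa.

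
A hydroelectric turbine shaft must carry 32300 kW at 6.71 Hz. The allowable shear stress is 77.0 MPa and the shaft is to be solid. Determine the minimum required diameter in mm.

370 mm

ω = 2π·6.71 = 42.16 rad/s, so T = P/ω = 32300×10³ / 42.16 = 766100 N·m.
For a solid shaft τ_max = 16T/(πd³), so d = (16T/(π τ_allow))^(1/3) = (16·766100/(π·7.70×10^7))^(1/3) = 0.3700 m.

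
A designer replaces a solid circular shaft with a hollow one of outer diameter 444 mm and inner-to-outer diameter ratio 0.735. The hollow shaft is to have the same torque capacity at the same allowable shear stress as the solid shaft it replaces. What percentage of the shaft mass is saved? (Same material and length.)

42.1 %

Equal τ_max and T ⇒ the solid shaft needs d_s³ = d_o³(1−k⁴), so d_s = 444·(1−0.735⁴)^(1/3) = 395.8 mm.
Area ratio A_h/A_s = d_o²(1−k²)/d_s² = (1−k²)/(1−k⁴)^(2/3) = 0.5787.
Mass saving = 1 − 0.5787 = 42.1 %.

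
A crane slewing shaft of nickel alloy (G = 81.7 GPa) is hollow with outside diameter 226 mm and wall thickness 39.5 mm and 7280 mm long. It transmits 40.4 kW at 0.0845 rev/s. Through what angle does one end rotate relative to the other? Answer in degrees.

ω = 2π·0.0845 = 0.5309 rad/s, so T = P/ω = 40.4×10³ / 0.5309 = 76090 N·m.
J = π(d_o⁴ − d_i⁴)/32 = π(0.226⁴ − 0.147⁴)/32 = 2.103×10^-4 m⁴.
θ = T·L/(G·J) = 76090 × 7.28 / (81.7×10⁹ × 2.103×10^-4) = 0.03225 rad.

1.85°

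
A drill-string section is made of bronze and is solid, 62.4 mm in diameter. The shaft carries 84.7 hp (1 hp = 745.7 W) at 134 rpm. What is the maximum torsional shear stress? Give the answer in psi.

ω = 2π·134/60 = 14.03 rad/s, so T = P/ω = 84.7×745.7 / 14.03 = 4501 N·m.
J = πd⁴/32 = π(0.0624)⁴/32 = 1.488×10^-6 m⁴.
τ_max = T·r/J = 4501 × 0.0312 / 1.488×10^-6 = 9.435×10^7 Pa.

13700 psi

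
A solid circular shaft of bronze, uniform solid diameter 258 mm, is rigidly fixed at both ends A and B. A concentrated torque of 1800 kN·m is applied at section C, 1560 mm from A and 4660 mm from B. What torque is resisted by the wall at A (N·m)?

With uniform GJ and both ends fixed, compatibility θ_AC = θ_CB gives T_A·a = T_B·b, together with T_A + T_B = T₀.
T_A = T₀·b/(a+b) = 1.800e6·4660/6220 = 1.349e6 N·m; T_B = 451400 N·m.

1.35e6 N·m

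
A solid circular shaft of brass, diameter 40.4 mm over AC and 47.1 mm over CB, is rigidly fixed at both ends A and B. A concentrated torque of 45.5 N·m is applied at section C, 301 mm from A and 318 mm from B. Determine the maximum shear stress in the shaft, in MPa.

1.41 MPa

Compatibility: T_A·a/J_AC = T_B·b/J_CB with T_A + T_B = T₀.
J_AC = 2.62×10^-7 m⁴, J_CB = 4.83×10^-7 m⁴, so T_A = T₀·(J_AC/a)/((J_AC/a)+(J_CB/b)) = 16.55 N·m, T_B = 28.95 N·m.
τ in each portion: τ_AC = 1.28×10^6 Pa, τ_CB = 1.41×10^6 Pa; maximum is in CB.
τ_max = T_CB·r/J = 28.95·0.0236/4.83×10^-7 = 1.411×10^6 Pa.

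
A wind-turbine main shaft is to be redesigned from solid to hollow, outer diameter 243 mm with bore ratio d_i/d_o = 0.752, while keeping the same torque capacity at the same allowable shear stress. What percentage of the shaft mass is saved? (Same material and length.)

43.8 %

Equal τ_max and T ⇒ the solid shaft needs d_s³ = d_o³(1−k⁴), so d_s = 243·(1−0.752⁴)^(1/3) = 213.7 mm.
Area ratio A_h/A_s = d_o²(1−k²)/d_s² = (1−k²)/(1−k⁴)^(2/3) = 0.5618.
Mass saving = 1 − 0.5618 = 43.8 %.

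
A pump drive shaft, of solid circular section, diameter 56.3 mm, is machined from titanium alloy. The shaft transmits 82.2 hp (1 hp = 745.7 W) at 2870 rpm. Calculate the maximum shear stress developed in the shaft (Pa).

5.82e6 Pa

ω = 2π·2870/60 = 300.5 rad/s, so T = P/ω = 82.2×745.7 / 300.5 = 204.0 N·m.
J = πd⁴/32 = π(0.0563)⁴/32 = 9.864×10^-7 m⁴.
τ_max = T·r/J = 204.0 × 0.0281 / 9.864×10^-7 = 5.821×10^6 Pa.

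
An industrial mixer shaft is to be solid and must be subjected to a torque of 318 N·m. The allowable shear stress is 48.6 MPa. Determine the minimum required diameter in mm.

For a solid shaft τ_max = 16T/(πd³), so d = (16T/(π τ_allow))^(1/3) = (16·318.0/(π·4.86×10^7))^(1/3) = 0.03218 m.

32.2 mm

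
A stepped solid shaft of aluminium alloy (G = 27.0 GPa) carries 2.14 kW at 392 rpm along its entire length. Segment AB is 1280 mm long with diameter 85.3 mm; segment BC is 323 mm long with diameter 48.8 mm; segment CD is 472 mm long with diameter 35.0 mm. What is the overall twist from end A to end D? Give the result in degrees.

0.446°

ω = 2π·392/60 = 41.05 rad/s, so T = P/ω = 2.14×10³ / 41.05 = 52.13 N·m.
J_AB = π(0.0853)⁴/32 = 5.20×10^-6 m⁴; J_BC = π(0.0488)⁴/32 = 5.57×10^-7 m⁴; J_CD = π(0.0350)⁴/32 = 1.47×10^-7 m⁴.
θ = (T/G)·Σ L_i/J_i = (52.13/27.0×10⁹)·(1.28/5.20×10^-6 + 0.323/5.57×10^-7 + 0.472/1.47×10^-7) = 7.782×10^-3 rad.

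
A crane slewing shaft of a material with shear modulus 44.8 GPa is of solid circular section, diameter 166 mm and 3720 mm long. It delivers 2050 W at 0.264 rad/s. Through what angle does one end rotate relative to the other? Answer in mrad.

ω = 0.264 rad/s, so T = P/ω = 2050 / 0.2640 = 7765 N·m.
J = πd⁴/32 = π(0.166)⁴/32 = 7.455×10^-5 m⁴.
θ = T·L/(G·J) = 7765 × 3.72 / (44.8×10⁹ × 7.455×10^-5) = 8.649×10^-3 rad.

8.65 mrad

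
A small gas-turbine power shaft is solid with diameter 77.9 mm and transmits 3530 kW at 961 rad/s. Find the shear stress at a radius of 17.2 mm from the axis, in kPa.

ω = 961 rad/s, so T = P/ω = 3530×10³ / 961.0 = 3673 N·m.
J = πd⁴/32 = π(0.0779)⁴/32 = 3.615×10^-6 m⁴.
Shear stress varies linearly with radius: τ = T·r/J = 3673 × 0.0172 / 3.615×10^-6 = 1.748×10^7 Pa.

17500 kPa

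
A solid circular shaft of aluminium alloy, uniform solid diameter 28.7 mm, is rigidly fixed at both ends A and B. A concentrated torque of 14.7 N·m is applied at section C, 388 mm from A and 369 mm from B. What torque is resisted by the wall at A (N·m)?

With uniform GJ and both ends fixed, compatibility θ_AC = θ_CB gives T_A·a = T_B·b, together with T_A + T_B = T₀.
T_A = T₀·b/(a+b) = 14.70·369/757.0 = 7.166 N·m; T_B = 7.534 N·m.

7.17 N·m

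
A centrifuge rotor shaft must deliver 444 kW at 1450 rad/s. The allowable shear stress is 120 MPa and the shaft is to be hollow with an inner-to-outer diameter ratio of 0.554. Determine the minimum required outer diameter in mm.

ω = 1450 rad/s, so T = P/ω = 444×10³ / 1450 = 306.2 N·m.
For a hollow shaft with d_i/d_o = 0.554: τ_max = 16T/(π d_o³ (1−k⁴)), so d_o = [16T/(π τ_allow (1−k⁴))]^(1/3) = [16·306.2/(π·1.20×10^8·0.9058)]^(1/3) = 0.02430 m.

24.3 mm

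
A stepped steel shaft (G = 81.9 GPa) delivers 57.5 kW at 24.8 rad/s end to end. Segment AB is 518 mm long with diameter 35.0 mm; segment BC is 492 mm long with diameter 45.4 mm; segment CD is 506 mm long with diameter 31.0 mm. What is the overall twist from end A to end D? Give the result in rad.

0.291 rad

ω = 24.8 rad/s, so T = P/ω = 57.5×10³ / 24.80 = 2319 N·m.
J_AB = π(0.0350)⁴/32 = 1.47×10^-7 m⁴; J_BC = π(0.0454)⁴/32 = 4.17×10^-7 m⁴; J_CD = π(0.0310)⁴/32 = 9.07×10^-8 m⁴.
θ = (T/G)·Σ L_i/J_i = (2319/81.9×10⁹)·(0.518/1.47×10^-7 + 0.492/4.17×10^-7 + 0.506/9.07×10^-8) = 0.2909 rad.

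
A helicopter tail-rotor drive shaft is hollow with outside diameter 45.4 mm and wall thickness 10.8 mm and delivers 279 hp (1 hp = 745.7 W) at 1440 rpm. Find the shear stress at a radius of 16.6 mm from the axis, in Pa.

ω = 2π·1440/60 = 150.8 rad/s, so T = P/ω = 279×745.7 / 150.8 = 1380 N·m.
J = π(d_o⁴ − d_i⁴)/32 = π(0.0454⁴ − 0.0238⁴)/32 = 3.856×10^-7 m⁴.
Shear stress varies linearly with radius: τ = T·r/J = 1380 × 0.0166 / 3.856×10^-7 = 5.940×10^7 Pa.

5.94e7 Pa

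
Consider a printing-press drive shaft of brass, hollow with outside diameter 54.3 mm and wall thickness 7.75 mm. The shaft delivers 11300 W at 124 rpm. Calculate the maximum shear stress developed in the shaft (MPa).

37.4 MPa

ω = 2π·124/60 = 12.99 rad/s, so T = P/ω = 11300 / 12.99 = 870.2 N·m.
J = π(d_o⁴ − d_i⁴)/32 = π(0.0543⁴ − 0.0388⁴)/32 = 6.310×10^-7 m⁴.
τ_max = T·r/J = 870.2 × 0.0271 / 6.310×10^-7 = 3.744×10^7 Pa.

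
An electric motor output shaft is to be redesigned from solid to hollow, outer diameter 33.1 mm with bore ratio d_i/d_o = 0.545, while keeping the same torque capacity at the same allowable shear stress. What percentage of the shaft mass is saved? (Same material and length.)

Equal τ_max and T ⇒ the solid shaft needs d_s³ = d_o³(1−k⁴), so d_s = 33.1·(1−0.545⁴)^(1/3) = 32.10 mm.
Area ratio A_h/A_s = d_o²(1−k²)/d_s² = (1−k²)/(1−k⁴)^(2/3) = 0.7476.
Mass saving = 1 − 0.7476 = 25.2 %.

25.2 %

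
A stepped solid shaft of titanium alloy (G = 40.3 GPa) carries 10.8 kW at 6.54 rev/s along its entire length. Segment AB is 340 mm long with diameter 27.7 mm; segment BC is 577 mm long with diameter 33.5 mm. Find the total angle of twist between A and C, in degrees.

3.94°

ω = 2π·6.54 = 41.09 rad/s, so T = P/ω = 10.8×10³ / 41.09 = 262.8 N·m.
J_AB = π(0.0277)⁴/32 = 5.78×10^-8 m⁴; J_BC = π(0.0335)⁴/32 = 1.24×10^-7 m⁴.
θ = (T/G)·Σ L_i/J_i = (262.8/40.3×10⁹)·(0.340/5.78×10^-8 + 0.577/1.24×10^-7) = 0.06880 rad.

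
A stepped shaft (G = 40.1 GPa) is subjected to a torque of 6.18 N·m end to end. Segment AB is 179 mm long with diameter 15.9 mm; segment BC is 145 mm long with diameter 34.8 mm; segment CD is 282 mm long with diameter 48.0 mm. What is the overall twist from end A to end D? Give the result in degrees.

J_AB = π(0.0159)⁴/32 = 6.27×10^-9 m⁴; J_BC = π(0.0348)⁴/32 = 1.44×10^-7 m⁴; J_CD = π(0.0480)⁴/32 = 5.21×10^-7 m⁴.
θ = (T/G)·Σ L_i/J_i = (6.180/40.1×10⁹)·(0.179/6.27×10^-9 + 0.145/1.44×10^-7 + 0.282/5.21×10^-7) = 4.635×10^-3 rad.

0.266°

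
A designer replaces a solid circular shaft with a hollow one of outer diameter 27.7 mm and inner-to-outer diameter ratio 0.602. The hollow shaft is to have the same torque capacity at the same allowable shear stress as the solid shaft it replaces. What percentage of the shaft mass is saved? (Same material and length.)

Equal τ_max and T ⇒ the solid shaft needs d_s³ = d_o³(1−k⁴), so d_s = 27.7·(1−0.602⁴)^(1/3) = 26.43 mm.
Area ratio A_h/A_s = d_o²(1−k²)/d_s² = (1−k²)/(1−k⁴)^(2/3) = 0.7003.
Mass saving = 1 − 0.7003 = 30.0 %.

30.0 %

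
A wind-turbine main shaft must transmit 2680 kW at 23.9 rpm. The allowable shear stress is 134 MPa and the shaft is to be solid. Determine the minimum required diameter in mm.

344 mm

ω = 2π·23.9/60 = 2.503 rad/s, so T = P/ω = 2680×10³ / 2.503 = 1.071e6 N·m.
For a solid shaft τ_max = 16T/(πd³), so d = (16T/(π τ_allow))^(1/3) = (16·1.071e6/(π·1.34×10^8))^(1/3) = 0.3440 m.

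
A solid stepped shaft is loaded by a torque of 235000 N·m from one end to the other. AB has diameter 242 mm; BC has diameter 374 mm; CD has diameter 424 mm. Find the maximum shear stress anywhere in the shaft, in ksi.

Under the same torque, τ_max = 16T/(πd³) is largest where d is smallest — segment AB (d = 242 mm).
τ_max = 16·235000/(π·(0.242)³) = 8.445×10^7 Pa.

12.2 ksi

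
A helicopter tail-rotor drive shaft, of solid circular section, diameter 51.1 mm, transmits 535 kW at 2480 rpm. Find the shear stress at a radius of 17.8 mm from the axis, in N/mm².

54.8 N/mm²

ω = 2π·2480/60 = 259.7 rad/s, so T = P/ω = 535×10³ / 259.7 = 2060 N·m.
J = πd⁴/32 = π(0.0511)⁴/32 = 6.694×10^-7 m⁴.
Shear stress varies linearly with radius: τ = T·r/J = 2060 × 0.0178 / 6.694×10^-7 = 5.478×10^7 Pa.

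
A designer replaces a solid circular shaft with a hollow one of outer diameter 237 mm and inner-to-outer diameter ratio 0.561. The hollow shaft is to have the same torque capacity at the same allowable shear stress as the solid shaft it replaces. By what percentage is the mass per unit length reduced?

Equal τ_max and T ⇒ the solid shaft needs d_s³ = d_o³(1−k⁴), so d_s = 237·(1−0.561⁴)^(1/3) = 228.9 mm.
Area ratio A_h/A_s = d_o²(1−k²)/d_s² = (1−k²)/(1−k⁴)^(2/3) = 0.7346.
Mass saving = 1 − 0.7346 = 26.5 %.

26.5 %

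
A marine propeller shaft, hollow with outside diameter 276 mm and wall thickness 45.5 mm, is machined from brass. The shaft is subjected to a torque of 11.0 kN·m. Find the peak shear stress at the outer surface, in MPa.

J = π(d_o⁴ − d_i⁴)/32 = π(0.276⁴ − 0.185⁴)/32 = 4.547×10^-4 m⁴.
τ_max = T·r/J = 11000 × 0.138 / 4.547×10^-4 = 3.339×10^6 Pa.

3.34 MPa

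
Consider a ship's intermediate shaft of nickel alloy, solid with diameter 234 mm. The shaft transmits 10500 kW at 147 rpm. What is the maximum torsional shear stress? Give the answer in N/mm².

ω = 2π·147/60 = 15.39 rad/s, so T = P/ω = 10500×10³ / 15.39 = 682100 N·m.
J = πd⁴/32 = π(0.234)⁴/32 = 2.943×10^-4 m⁴.
τ_max = T·r/J = 682100 × 0.117 / 2.943×10^-4 = 2.711×10^8 Pa.

271 N/mm²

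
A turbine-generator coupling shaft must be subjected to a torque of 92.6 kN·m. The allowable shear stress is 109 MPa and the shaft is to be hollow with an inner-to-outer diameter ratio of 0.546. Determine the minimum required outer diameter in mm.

For a hollow shaft with d_i/d_o = 0.546: τ_max = 16T/(π d_o³ (1−k⁴)), so d_o = [16T/(π τ_allow (1−k⁴))]^(1/3) = [16·92600/(π·1.09×10^8·0.9111)]^(1/3) = 0.1681 m.

168 mm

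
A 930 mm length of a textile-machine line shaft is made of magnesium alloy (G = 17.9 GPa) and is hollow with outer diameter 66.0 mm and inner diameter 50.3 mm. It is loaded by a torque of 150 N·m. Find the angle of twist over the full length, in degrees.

J = π(d_o⁴ − d_i⁴)/32 = π(0.0660⁴ − 0.0503⁴)/32 = 1.234×10^-6 m⁴.
θ = T·L/(G·J) = 150.0 × 0.930 / (17.9×10⁹ × 1.234×10^-6) = 6.313×10^-3 rad.

0.362°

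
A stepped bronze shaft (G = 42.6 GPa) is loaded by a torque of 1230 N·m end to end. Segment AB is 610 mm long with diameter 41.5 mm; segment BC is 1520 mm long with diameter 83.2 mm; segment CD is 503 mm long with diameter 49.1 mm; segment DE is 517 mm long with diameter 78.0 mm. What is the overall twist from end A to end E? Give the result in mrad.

99.4 mrad

J_AB = π(0.0415)⁴/32 = 2.91×10^-7 m⁴; J_BC = π(0.0832)⁴/32 = 4.70×10^-6 m⁴; J_CD = π(0.0491)⁴/32 = 5.71×10^-7 m⁴; J_DE = π(0.0780)⁴/32 = 3.63×10^-6 m⁴.
θ = (T/G)·Σ L_i/J_i = (1230/42.6×10⁹)·(0.610/2.91×10^-7 + 1.52/4.70×10^-6 + 0.503/5.71×10^-7 + 0.517/3.63×10^-6) = 0.09937 rad.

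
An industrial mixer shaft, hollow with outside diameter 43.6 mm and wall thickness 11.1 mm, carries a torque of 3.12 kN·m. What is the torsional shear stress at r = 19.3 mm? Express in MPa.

180 MPa

J = π(d_o⁴ − d_i⁴)/32 = π(0.0436⁴ − 0.0214⁴)/32 = 3.342×10^-7 m⁴.
Shear stress varies linearly with radius: τ = T·r/J = 3120 × 0.0193 / 3.342×10^-7 = 1.802×10^8 Pa.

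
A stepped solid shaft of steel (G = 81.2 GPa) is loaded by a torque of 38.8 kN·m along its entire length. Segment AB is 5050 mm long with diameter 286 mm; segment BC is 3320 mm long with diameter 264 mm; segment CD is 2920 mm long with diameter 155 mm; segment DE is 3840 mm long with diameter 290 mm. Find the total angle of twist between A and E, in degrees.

1.96°

J_AB = π(0.286)⁴/32 = 6.57×10^-4 m⁴; J_BC = π(0.264)⁴/32 = 4.77×10^-4 m⁴; J_CD = π(0.155)⁴/32 = 5.67×10^-5 m⁴; J_DE = π(0.290)⁴/32 = 6.94×10^-4 m⁴.
θ = (T/G)·Σ L_i/J_i = (38800/81.2×10⁹)·(5.05/6.57×10^-4 + 3.32/4.77×10^-4 + 2.92/5.67×10^-5 + 3.84/6.94×10^-4) = 0.03427 rad.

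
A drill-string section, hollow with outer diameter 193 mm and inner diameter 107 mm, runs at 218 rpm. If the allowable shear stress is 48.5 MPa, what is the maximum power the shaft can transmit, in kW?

1420 kW

J = π(d_o⁴ − d_i⁴)/32 = π(0.193⁴ − 0.107⁴)/32 = 1.233×10^-4 m⁴.
T_max = τ_allow·J/r = 4.85×10^7 × 1.233×10^-4 / 0.0965 = 61990 N·m.
ω = 2π·218/60 = 22.83 rad/s, so P_max = T_max·ω = 1.415×10^6 W.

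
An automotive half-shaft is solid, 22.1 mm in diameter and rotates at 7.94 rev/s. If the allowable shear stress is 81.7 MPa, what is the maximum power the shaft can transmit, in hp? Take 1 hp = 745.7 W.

J = πd⁴/32 = π(0.0221)⁴/32 = 2.342×10^-8 m⁴.
T_max = τ_allow·J/r = 8.17×10^7 × 2.342×10^-8 / 0.0111 = 173.2 N·m.
ω = 2π·7.94 = 49.89 rad/s, so P_max = T_max·ω = 8638 W.

11.6 hp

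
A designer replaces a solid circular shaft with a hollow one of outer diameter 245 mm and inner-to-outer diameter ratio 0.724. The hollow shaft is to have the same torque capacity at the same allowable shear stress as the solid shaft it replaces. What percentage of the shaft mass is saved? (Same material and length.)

41.1 %

Equal τ_max and T ⇒ the solid shaft needs d_s³ = d_o³(1−k⁴), so d_s = 245·(1−0.724⁴)^(1/3) = 220.1 mm.
Area ratio A_h/A_s = d_o²(1−k²)/d_s² = (1−k²)/(1−k⁴)^(2/3) = 0.5895.
Mass saving = 1 − 0.5895 = 41.1 %.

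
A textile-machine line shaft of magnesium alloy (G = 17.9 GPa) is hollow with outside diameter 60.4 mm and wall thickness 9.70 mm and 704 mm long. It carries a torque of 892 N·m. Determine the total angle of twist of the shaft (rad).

J = π(d_o⁴ − d_i⁴)/32 = π(0.0604⁴ − 0.0410⁴)/32 = 1.029×10^-6 m⁴.
θ = T·L/(G·J) = 892.0 × 0.704 / (17.9×10⁹ × 1.029×10^-6) = 0.03409 rad.

0.0341 rad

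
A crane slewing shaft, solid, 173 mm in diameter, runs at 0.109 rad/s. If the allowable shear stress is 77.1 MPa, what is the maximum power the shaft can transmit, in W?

8540 W

J = πd⁴/32 = π(0.173)⁴/32 = 8.794×10^-5 m⁴.
T_max = τ_allow·J/r = 7.71×10^7 × 8.794×10^-5 / 0.0865 = 78380 N·m.
ω = 0.109 rad/s, so P_max = T_max·ω = 8544 W.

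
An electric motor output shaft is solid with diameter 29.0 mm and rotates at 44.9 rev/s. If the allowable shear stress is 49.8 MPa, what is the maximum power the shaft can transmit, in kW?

67.3 kW

J = πd⁴/32 = π(0.0290)⁴/32 = 6.944×10^-8 m⁴.
T_max = τ_allow·J/r = 4.98×10^7 × 6.944×10^-8 / 0.0145 = 238.5 N·m.
ω = 2π·44.9 = 282.1 rad/s, so P_max = T_max·ω = 6.728×10^4 W.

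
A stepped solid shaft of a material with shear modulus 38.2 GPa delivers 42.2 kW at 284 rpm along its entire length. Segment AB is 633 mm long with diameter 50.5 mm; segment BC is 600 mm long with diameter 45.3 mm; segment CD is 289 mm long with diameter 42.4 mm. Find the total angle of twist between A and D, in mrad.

ω = 2π·284/60 = 29.74 rad/s, so T = P/ω = 42.2×10³ / 29.74 = 1419 N·m.
J_AB = π(0.0505)⁴/32 = 6.39×10^-7 m⁴; J_BC = π(0.0453)⁴/32 = 4.13×10^-7 m⁴; J_CD = π(0.0424)⁴/32 = 3.17×10^-7 m⁴.
θ = (T/G)·Σ L_i/J_i = (1419/38.2×10⁹)·(0.633/6.39×10^-7 + 0.600/4.13×10^-7 + 0.289/3.17×10^-7) = 0.1246 rad.

125 mrad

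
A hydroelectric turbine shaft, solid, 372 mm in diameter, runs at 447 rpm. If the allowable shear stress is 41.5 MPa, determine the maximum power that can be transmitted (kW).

J = πd⁴/32 = π(0.372)⁴/32 = 1.880×10^-3 m⁴.
T_max = τ_allow·J/r = 4.15×10^7 × 1.880×10^-3 / 0.186 = 419500 N·m.
ω = 2π·447/60 = 46.81 rad/s, so P_max = T_max·ω = 1.964×10^7 W.

19600 kW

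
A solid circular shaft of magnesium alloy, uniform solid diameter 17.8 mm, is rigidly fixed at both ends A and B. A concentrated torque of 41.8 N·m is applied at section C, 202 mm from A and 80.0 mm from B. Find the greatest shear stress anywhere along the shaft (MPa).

27.0 MPa

With uniform GJ and both ends fixed, compatibility θ_AC = θ_CB gives T_A·a = T_B·b, together with T_A + T_B = T₀.
T_A = T₀·b/(a+b) = 41.80·80.0/282.0 = 11.86 N·m; T_B = 29.94 N·m.
τ in each portion: τ_AC = 1.07×10^7 Pa, τ_CB = 2.70×10^7 Pa; maximum is in CB.
τ_max = T_CB·r/J = 29.94·0.00890/9.86×10^-9 = 2.704×10^7 Pa.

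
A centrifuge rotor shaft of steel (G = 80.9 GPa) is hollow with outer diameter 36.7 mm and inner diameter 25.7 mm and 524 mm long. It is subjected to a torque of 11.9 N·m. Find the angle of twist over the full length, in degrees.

J = π(d_o⁴ − d_i⁴)/32 = π(0.0367⁴ − 0.0257⁴)/32 = 1.353×10^-7 m⁴.
θ = T·L/(G·J) = 11.90 × 0.524 / (80.9×10⁹ × 1.353×10^-7) = 5.698×10^-4 rad.

0.0326°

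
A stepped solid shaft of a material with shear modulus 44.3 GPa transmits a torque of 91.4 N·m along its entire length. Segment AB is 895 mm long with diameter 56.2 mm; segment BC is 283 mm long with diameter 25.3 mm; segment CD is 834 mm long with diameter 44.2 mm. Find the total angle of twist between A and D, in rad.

0.0210 rad

J_AB = π(0.0562)⁴/32 = 9.79×10^-7 m⁴; J_BC = π(0.0253)⁴/32 = 4.02×10^-8 m⁴; J_CD = π(0.0442)⁴/32 = 3.75×10^-7 m⁴.
θ = (T/G)·Σ L_i/J_i = (91.40/44.3×10⁹)·(0.895/9.79×10^-7 + 0.283/4.02×10^-8 + 0.834/3.75×10^-7) = 0.02099 rad.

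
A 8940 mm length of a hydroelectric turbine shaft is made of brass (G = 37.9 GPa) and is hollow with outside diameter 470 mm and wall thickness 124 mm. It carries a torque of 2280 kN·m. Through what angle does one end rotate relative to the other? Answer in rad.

0.118 rad

J = π(d_o⁴ − d_i⁴)/32 = π(0.470⁴ − 0.222⁴)/32 = 4.552×10^-3 m⁴.
θ = T·L/(G·J) = 2.280e6 × 8.94 / (37.9×10⁹ × 4.552×10^-3) = 0.1181 rad.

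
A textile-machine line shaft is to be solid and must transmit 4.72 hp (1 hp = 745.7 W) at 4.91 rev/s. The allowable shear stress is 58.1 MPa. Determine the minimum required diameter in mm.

ω = 2π·4.91 = 30.85 rad/s, so T = P/ω = 4.72×745.7 / 30.85 = 114.1 N·m.
For a solid shaft τ_max = 16T/(πd³), so d = (16T/(π τ_allow))^(1/3) = (16·114.1/(π·5.81×10^7))^(1/3) = 0.02154 m.

21.5 mm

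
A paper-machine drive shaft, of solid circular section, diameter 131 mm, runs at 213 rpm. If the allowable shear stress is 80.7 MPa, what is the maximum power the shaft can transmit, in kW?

J = πd⁴/32 = π(0.131)⁴/32 = 2.891×10^-5 m⁴.
T_max = τ_allow·J/r = 8.07×10^7 × 2.891×10^-5 / 0.0655 = 35620 N·m.
ω = 2π·213/60 = 22.31 rad/s, so P_max = T_max·ω = 7.946×10^5 W.

795 kW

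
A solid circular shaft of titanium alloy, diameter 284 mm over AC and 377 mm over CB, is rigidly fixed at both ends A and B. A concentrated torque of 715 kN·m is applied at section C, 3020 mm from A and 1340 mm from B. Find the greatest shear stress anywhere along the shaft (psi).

Compatibility: T_A·a/J_AC = T_B·b/J_CB with T_A + T_B = T₀.
J_AC = 6.39×10^-4 m⁴, J_CB = 1.98×10^-3 m⁴, so T_A = T₀·(J_AC/a)/((J_AC/a)+(J_CB/b)) = 89390 N·m, T_B = 625600 N·m.
τ in each portion: τ_AC = 1.99×10^7 Pa, τ_CB = 5.95×10^7 Pa; maximum is in CB.
τ_max = T_CB·r/J = 625600·0.189/1.98×10^-3 = 5.946×10^7 Pa.

8620 psi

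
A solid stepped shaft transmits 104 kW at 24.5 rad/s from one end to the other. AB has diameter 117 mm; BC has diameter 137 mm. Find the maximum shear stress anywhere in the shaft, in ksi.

1.96 ksi

ω = 24.5 rad/s, so T = P/ω = 104×10³ / 24.50 = 4245 N·m.
Under the same torque, τ_max = 16T/(πd³) is largest where d is smallest — segment AB (d = 117 mm).
τ_max = 16·4245/(π·(0.117)³) = 1.350×10^7 Pa.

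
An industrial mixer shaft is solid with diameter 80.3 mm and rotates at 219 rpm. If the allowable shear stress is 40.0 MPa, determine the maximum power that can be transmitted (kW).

93.3 kW

J = πd⁴/32 = π(0.0803)⁴/32 = 4.082×10^-6 m⁴.
T_max = τ_allow·J/r = 4.00×10^7 × 4.082×10^-6 / 0.0401 = 4067 N·m.
ω = 2π·219/60 = 22.93 rad/s, so P_max = T_max·ω = 9.326×10^4 W.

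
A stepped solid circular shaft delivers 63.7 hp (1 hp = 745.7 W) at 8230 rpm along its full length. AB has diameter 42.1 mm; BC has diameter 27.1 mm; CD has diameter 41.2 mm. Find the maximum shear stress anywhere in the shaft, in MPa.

ω = 2π·8230/60 = 861.8 rad/s, so T = P/ω = 63.7×745.7 / 861.8 = 55.12 N·m.
Under the same torque, τ_max = 16T/(πd³) is largest where d is smallest — segment BC (d = 27.1 mm).
τ_max = 16·55.12/(π·(0.0271)³) = 1.410×10^7 Pa.

14.1 MPa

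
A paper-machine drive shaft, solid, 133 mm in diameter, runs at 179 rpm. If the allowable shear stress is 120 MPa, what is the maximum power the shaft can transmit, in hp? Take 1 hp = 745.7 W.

1390 hp

J = πd⁴/32 = π(0.133)⁴/32 = 3.072×10^-5 m⁴.
T_max = τ_allow·J/r = 1.20×10^8 × 3.072×10^-5 / 0.0665 = 55430 N·m.
ω = 2π·179/60 = 18.74 rad/s, so P_max = T_max·ω = 1.039×10^6 W.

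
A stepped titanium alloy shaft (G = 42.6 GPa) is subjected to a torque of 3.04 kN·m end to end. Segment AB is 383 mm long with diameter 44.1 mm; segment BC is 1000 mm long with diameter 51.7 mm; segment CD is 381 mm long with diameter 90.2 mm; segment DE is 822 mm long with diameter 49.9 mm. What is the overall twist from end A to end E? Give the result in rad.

J_AB = π(0.0441)⁴/32 = 3.71×10^-7 m⁴; J_BC = π(0.0517)⁴/32 = 7.01×10^-7 m⁴; J_CD = π(0.0902)⁴/32 = 6.50×10^-6 m⁴; J_DE = π(0.0499)⁴/32 = 6.09×10^-7 m⁴.
θ = (T/G)·Σ L_i/J_i = (3040/42.6×10⁹)·(0.383/3.71×10^-7 + 1.00/7.01×10^-7 + 0.381/6.50×10^-6 + 0.822/6.09×10^-7) = 0.2759 rad.

0.276 rad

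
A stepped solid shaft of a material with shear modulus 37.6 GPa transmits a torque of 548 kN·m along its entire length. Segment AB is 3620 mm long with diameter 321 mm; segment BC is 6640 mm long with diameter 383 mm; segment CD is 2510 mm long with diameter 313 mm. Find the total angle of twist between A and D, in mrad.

135 mrad

J_AB = π(0.321)⁴/32 = 1.04×10^-3 m⁴; J_BC = π(0.383)⁴/32 = 2.11×10^-3 m⁴; J_CD = π(0.313)⁴/32 = 9.42×10^-4 m⁴.
θ = (T/G)·Σ L_i/J_i = (548000/37.6×10⁹)·(3.62/1.04×10^-3 + 6.64/2.11×10^-3 + 2.51/9.42×10^-4) = 0.1352 rad.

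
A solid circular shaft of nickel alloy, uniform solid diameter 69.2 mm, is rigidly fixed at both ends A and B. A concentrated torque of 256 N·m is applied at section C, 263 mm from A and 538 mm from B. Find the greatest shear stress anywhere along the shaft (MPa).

With uniform GJ and both ends fixed, compatibility θ_AC = θ_CB gives T_A·a = T_B·b, together with T_A + T_B = T₀.
T_A = T₀·b/(a+b) = 256.0·538/801.0 = 171.9 N·m; T_B = 84.05 N·m.
τ in each portion: τ_AC = 2.64×10^6 Pa, τ_CB = 1.29×10^6 Pa; maximum is in AC.
τ_max = T_AC·r/J = 171.9·0.0346/2.25×10^-6 = 2.643×10^6 Pa.

2.64 MPa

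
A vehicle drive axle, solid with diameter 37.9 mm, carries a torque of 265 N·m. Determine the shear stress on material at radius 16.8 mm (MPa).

22.0 MPa

J = πd⁴/32 = π(0.0379)⁴/32 = 2.026×10^-7 m⁴.
Shear stress varies linearly with radius: τ = T·r/J = 265.0 × 0.0168 / 2.026×10^-7 = 2.198×10^7 Pa.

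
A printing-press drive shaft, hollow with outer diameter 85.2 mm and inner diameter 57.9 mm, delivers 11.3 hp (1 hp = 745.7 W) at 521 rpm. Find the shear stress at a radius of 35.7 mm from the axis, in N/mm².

ω = 2π·521/60 = 54.56 rad/s, so T = P/ω = 11.3×745.7 / 54.56 = 154.4 N·m.
J = π(d_o⁴ − d_i⁴)/32 = π(0.0852⁴ − 0.0579⁴)/32 = 4.070×10^-6 m⁴.
Shear stress varies linearly with radius: τ = T·r/J = 154.4 × 0.0357 / 4.070×10^-6 = 1.355×10^6 Pa.

1.35 N/mm²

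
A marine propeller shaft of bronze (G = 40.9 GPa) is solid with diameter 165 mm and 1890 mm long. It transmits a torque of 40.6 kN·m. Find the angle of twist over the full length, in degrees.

J = πd⁴/32 = π(0.165)⁴/32 = 7.277×10^-5 m⁴.
θ = T·L/(G·J) = 40600 × 1.89 / (40.9×10⁹ × 7.277×10^-5) = 0.02578 rad.

1.48°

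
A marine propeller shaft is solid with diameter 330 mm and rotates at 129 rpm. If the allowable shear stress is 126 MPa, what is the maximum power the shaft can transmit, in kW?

12000 kW

J = πd⁴/32 = π(0.330)⁴/32 = 1.164×10^-3 m⁴.
T_max = τ_allow·J/r = 1.26×10^8 × 1.164×10^-3 / 0.165 = 889100 N·m.
ω = 2π·129/60 = 13.51 rad/s, so P_max = T_max·ω = 1.201×10^7 W.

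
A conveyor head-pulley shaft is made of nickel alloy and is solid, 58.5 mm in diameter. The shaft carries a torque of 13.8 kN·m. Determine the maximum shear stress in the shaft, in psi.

50900 psi

J = πd⁴/32 = π(0.0585)⁴/32 = 1.150×10^-6 m⁴.
τ_max = T·r/J = 13800 × 0.0293 / 1.150×10^-6 = 3.511×10^8 Pa.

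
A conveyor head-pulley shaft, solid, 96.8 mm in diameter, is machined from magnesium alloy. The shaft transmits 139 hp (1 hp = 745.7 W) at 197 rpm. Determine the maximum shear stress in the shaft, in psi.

ω = 2π·197/60 = 20.63 rad/s, so T = P/ω = 139×745.7 / 20.63 = 5024 N·m.
J = πd⁴/32 = π(0.0968)⁴/32 = 8.620×10^-6 m⁴.
τ_max = T·r/J = 5024 × 0.0484 / 8.620×10^-6 = 2.821×10^7 Pa.

4090 psi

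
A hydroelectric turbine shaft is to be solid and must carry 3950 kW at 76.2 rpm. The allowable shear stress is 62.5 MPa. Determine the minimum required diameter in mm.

343 mm

ω = 2π·76.2/60 = 7.980 rad/s, so T = P/ω = 3950×10³ / 7.980 = 495000 N·m.
For a solid shaft τ_max = 16T/(πd³), so d = (16T/(π τ_allow))^(1/3) = (16·495000/(π·6.25×10^7))^(1/3) = 0.3430 m.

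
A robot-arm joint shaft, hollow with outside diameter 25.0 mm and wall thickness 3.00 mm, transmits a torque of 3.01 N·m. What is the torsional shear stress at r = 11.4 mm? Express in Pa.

J = π(d_o⁴ − d_i⁴)/32 = π(0.0250⁴ − 0.0190⁴)/32 = 2.556×10^-8 m⁴.
Shear stress varies linearly with radius: τ = T·r/J = 3.010 × 0.0114 / 2.556×10^-8 = 1.343×10^6 Pa.

1.34e6 Pa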